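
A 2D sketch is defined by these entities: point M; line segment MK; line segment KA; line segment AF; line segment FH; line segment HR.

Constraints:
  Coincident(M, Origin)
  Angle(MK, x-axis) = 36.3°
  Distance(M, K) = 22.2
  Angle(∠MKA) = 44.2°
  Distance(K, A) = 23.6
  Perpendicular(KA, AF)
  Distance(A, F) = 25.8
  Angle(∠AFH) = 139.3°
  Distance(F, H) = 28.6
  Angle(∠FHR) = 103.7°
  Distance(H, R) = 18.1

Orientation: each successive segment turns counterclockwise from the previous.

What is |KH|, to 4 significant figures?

47.74

M is at the origin; MK runs at 36.3° with length 22.2, so K = (17.89, 13.14). ∠MKA = 44.2° gives KA at 172.1° from the x-axis; with |KA| = 23.6, A = (-5.484, 16.39). The perpendicularity gives AF at right angles to KA, so AF runs at -97.90°; with |AF| = 25.8, F = (-9.030, -9.169). ∠AFH = 139.3° gives FH at -57.20° from the x-axis; with |FH| = 28.6, H = (6.462, -33.21). Then |KH| = |H − K| = 47.74.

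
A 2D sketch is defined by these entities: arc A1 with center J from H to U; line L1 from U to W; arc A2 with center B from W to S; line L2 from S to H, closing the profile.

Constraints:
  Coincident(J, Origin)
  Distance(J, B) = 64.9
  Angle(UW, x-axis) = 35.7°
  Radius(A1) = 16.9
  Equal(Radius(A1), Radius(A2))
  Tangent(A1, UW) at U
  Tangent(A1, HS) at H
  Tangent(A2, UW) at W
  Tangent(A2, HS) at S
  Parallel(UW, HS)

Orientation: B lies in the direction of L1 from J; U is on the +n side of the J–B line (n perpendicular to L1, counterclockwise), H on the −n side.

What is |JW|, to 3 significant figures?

67.1

The slot axis is L1's direction at 35.7°, so u = (cos 35.7°, sin 35.7°) = (0.812, 0.584) and n = (−sin 35.7°, cos 35.7°) = (-0.584, 0.812). J is at the origin and B lies 64.9 along u from J, so B = 64.9·u = (52.7, 37.9). Tangency of A1 to both parallel lines with radius 16.9 puts U and H at J ± 16.9·n: U = (-9.86, 13.7), H = (9.86, -13.7). Equal radii place W and S the same way about B: W = B + 16.9·n = (42.8, 51.6), S = B − 16.9·n = (62.6, 24.1). Then |JW| = |W − J| = 67.1.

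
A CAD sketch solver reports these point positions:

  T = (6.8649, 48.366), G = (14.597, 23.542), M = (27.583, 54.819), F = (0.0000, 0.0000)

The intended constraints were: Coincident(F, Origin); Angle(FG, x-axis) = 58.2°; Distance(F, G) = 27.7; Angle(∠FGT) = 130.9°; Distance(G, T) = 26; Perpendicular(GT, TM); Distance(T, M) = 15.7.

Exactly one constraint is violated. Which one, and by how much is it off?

Distance(T, M) = 15.7 — off by 6.00.

F = (0.00, 0.00) ✓; FG at 58.20° ✓; |FG| = 27.70 ✓; ∠FGT = 130.9° ✓; |GT| = 26.00 ✓; ∠(GT, TM) = 90.00° ✓; |TM| = 21.70 ✗.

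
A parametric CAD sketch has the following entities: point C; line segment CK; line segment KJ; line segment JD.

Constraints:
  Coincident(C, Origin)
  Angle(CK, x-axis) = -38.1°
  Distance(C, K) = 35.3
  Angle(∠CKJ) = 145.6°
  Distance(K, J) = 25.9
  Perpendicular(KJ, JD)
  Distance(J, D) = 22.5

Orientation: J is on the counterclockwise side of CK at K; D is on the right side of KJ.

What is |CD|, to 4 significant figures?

69.49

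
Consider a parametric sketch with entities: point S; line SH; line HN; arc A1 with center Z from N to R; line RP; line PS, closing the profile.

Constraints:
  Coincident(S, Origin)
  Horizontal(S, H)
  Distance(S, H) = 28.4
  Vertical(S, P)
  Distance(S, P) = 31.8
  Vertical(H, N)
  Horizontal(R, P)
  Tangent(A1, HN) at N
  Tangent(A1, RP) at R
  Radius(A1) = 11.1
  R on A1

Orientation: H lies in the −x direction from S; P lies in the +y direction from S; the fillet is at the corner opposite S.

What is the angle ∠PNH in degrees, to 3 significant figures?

111°

The virtual corner opposite S is at (-28.4, 31.8). Tangency of A1 to HN means the radius ZN is perpendicular to HN and tangency of A1 to RP means the radius ZR is perpendicular to RP, with radius 11.1, so the center Z sits 11.1 in from both sides at Z = (-17.3, 20.7). That places the tangent points at N = (-28.4, 20.7) on HN and R = (-17.3, 31.8) on RP. Then cos ∠PNH = NP·NH / (|NP||NH|), giving 111°.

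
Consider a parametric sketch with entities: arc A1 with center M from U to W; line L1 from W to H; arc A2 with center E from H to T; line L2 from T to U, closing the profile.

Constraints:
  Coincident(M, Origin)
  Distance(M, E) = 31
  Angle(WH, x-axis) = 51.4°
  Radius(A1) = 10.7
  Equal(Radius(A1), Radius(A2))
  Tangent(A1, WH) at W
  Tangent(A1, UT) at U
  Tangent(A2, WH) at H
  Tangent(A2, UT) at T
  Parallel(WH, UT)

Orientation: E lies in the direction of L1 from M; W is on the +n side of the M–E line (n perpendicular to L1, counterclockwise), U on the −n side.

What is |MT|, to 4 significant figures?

32.79

The slot axis is L1's direction at 51.4°, so u = (cos 51.4°, sin 51.4°) = (0.6239, 0.7815) and n = (−sin 51.4°, cos 51.4°) = (-0.7815, 0.6239). M is at the origin and E lies 31.0 along u from M, so E = 31.0·u = (19.34, 24.23). Tangency of A1 to both parallel lines with radius 10.7 puts W and U at M ± 10.7·n: W = (-8.362, 6.676), U = (8.362, -6.676). Equal radii place H and T the same way about E: H = E + 10.7·n = (10.98, 30.90), T = E − 10.7·n = (27.70, 17.55). Then |MT| = |T − M| = 32.79.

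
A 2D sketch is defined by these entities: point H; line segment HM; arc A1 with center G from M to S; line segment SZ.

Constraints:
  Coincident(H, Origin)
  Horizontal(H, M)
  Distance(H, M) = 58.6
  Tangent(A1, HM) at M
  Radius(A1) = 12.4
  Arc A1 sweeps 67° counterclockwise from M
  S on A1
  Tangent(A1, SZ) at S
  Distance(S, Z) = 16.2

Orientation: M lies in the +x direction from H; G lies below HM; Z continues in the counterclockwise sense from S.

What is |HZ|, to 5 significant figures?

46.626

On A1, M sits at bearing 90° from G; a 67° counterclockwise sweep puts S at bearing 157°, so S = G + 12.4·(cos 157°, sin 157°) = (47.186, -7.5549). The tangent condition forces GS to be normal to SZ, so SZ runs along (−sin 157°, cos 157°); with |SZ| = 16.2, Z = (40.856, -22.467). Then |HZ| = |Z − H| = 46.626.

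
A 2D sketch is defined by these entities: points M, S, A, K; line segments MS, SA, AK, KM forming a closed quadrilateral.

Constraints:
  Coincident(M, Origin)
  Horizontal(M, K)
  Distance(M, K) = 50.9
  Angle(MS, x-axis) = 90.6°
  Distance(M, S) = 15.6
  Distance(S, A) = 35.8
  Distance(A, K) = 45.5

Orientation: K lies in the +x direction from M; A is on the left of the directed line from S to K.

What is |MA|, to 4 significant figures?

47.32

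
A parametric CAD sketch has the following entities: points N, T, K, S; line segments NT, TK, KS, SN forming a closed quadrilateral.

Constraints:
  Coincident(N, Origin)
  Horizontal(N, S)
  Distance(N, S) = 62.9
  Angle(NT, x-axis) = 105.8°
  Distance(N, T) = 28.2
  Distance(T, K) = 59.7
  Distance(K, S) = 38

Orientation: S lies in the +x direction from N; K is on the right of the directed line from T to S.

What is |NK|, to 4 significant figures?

35.63

Checks: |TK| = 59.70 ✓; |KS| = 38.00 ✓.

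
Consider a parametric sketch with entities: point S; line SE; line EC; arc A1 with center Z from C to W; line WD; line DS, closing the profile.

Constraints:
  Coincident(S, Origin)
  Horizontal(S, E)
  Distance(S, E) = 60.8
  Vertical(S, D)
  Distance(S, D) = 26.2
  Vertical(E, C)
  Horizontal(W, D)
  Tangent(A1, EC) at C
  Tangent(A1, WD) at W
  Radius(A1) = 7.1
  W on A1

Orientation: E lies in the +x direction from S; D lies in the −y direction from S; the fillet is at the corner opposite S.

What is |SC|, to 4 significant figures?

63.73

S is at the origin; SE is horizontal with |SE| = 60.8 and E on the +x side, so E = (60.80, 0.000). SD is vertical with |SD| = 26.2 and D on the −y side, so D = (0.000, -26.20). The virtual corner opposite S is at (60.80, -26.20). A1 meets EC tangentially, so ZC is at right angles to EC and the tangent condition forces ZW to be normal to WD, with radius 7.1, so the center Z sits 7.1 in from both sides at Z = (53.70, -19.10). That places the tangent points at C = (60.80, -19.10) on EC and W = (53.70, -26.20) on WD. Then |SC| = |C − S| = 63.73.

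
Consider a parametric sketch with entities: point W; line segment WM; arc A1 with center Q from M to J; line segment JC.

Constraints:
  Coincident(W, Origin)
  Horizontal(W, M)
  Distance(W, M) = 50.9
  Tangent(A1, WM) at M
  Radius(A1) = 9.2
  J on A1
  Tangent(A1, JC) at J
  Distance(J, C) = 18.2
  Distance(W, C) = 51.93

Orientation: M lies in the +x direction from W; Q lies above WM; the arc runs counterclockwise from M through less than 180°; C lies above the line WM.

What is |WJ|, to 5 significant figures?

59.280

Checks: W = (0.00, 0.00) ✓; |QJ| = 9.200 ✓; ∠(QJ, JC) = 90.00° ✓; |JC| = 18.20 ✓; |WC| = 51.93 ✓.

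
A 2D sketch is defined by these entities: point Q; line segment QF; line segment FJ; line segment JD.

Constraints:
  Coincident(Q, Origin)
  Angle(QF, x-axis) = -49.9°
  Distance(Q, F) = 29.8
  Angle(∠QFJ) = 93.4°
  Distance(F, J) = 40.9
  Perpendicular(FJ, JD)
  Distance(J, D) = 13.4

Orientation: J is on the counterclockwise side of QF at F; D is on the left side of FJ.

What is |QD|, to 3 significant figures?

45.7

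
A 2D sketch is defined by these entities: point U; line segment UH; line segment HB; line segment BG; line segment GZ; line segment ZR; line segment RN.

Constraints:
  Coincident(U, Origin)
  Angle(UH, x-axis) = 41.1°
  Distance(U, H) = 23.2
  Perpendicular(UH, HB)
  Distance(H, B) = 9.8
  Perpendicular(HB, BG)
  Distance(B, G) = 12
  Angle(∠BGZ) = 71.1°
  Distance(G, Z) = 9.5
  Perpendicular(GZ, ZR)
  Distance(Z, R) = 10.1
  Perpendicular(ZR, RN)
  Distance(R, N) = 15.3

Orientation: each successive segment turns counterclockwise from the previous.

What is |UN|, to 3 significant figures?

26.5

GZ ⟂ ZR, so ZR runs at 60.0°; with |ZR| = 10.1, R = (15.3, 18.7). ZR is perpendicular to RN, so RN runs at 150°; with |RN| = 15.3, N = (2.02, 26.4). Then |UN| = |N − U| = 26.5.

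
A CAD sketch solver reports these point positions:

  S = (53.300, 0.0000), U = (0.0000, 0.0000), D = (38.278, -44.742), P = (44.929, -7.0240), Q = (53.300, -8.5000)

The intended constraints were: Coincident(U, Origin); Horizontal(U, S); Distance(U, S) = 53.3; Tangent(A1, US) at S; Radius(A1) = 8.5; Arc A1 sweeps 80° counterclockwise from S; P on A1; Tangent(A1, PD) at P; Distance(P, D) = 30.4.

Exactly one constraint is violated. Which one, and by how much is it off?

Distance(P, D) = 30.4 — off by 7.90.

U = (0.00, 0.00) ✓; U.y = 0.00, S.y = 0.00 ✓; |US| = 53.30 ✓; ∠(QS, SU) = 90.00° ✓; |QS| = 8.500 ✓; bearing(Q→P) − bearing(Q→S) = 80.00° ✓; |QP| = 8.500 ✓; ∠(QP, PD) = 90.00° ✓; |PD| = 38.30 ✗.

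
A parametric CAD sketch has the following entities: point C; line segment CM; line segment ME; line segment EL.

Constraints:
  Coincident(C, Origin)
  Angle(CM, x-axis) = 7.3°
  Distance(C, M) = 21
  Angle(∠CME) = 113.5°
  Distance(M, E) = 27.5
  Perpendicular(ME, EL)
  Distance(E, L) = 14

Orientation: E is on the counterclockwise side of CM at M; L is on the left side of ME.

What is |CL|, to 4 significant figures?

36.26

∠CME = 113.5°, so ME runs at 7.3° + (180° − 113.5°) = 73.80° from the x-axis; with |ME| = 27.5, E = M + 27.5·(cos 73.80°, sin 73.80°) = (28.50, 29.08). ME is perpendicular to EL; with |EL| = 14.0 on the left of ME, L = E + 14.0·(-0.9603, 0.2790) = (15.06, 32.98). Then |CL| = |L − C| = 36.26.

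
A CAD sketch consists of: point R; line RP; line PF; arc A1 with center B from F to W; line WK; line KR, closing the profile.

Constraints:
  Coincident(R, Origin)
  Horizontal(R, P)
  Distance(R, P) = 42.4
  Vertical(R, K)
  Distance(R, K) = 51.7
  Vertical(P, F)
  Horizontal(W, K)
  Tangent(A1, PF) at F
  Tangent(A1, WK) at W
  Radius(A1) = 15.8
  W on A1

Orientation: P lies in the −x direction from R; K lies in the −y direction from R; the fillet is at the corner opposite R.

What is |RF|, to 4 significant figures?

55.56

R is at the origin; RP is horizontal with |RP| = 42.4 and P on the −x side, so P = (-42.40, 0.000). RK is vertical with |RK| = 51.7 and K on the −y side, so K = (0.000, -51.70). The virtual corner opposite R is at (-42.40, -51.70). Since A1 is tangent to PF there, BF ⟂ PF and the tangent condition forces BW to be normal to WK, with radius 15.8, so the center B sits 15.8 in from both sides at B = (-26.60, -35.90). That places the tangent points at F = (-42.40, -35.90) on PF and W = (-26.60, -51.70) on WK. Then |RF| = |F − R| = 55.56.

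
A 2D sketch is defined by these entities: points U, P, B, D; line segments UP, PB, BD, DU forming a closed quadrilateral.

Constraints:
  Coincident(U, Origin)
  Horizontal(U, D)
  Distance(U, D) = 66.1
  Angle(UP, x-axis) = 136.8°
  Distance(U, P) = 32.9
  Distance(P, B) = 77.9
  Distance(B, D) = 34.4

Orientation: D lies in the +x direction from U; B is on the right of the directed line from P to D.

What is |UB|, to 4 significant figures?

45.58

Checks: |PB| = 77.90 ✓; |BD| = 34.40 ✓.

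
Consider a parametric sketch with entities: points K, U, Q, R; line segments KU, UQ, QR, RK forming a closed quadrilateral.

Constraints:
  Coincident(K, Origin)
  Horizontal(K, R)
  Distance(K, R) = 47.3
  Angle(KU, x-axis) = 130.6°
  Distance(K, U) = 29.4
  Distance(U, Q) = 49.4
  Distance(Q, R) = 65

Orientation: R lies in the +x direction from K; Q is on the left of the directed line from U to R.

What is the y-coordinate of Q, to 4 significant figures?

57.00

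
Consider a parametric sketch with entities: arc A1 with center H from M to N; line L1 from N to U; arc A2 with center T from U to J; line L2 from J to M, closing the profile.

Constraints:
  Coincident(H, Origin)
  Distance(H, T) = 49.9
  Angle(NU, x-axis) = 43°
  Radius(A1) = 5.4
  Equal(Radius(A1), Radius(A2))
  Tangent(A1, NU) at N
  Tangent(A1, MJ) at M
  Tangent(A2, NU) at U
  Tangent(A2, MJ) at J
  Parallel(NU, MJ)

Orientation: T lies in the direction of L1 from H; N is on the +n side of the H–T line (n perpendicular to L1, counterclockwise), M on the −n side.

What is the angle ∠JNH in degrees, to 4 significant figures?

77.79°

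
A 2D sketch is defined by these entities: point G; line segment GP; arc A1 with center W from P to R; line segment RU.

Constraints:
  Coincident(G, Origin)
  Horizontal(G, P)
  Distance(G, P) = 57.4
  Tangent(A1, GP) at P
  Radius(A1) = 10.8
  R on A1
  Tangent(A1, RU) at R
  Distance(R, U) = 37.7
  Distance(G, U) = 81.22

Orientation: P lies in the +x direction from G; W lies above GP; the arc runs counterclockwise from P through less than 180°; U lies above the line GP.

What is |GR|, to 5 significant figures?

69.171

Checks: |WP| = 10.80 ✓; |WR| = 10.80 ✓; ∠(WR, RU) = 90.00° ✓; |RU| = 37.70 ✓; |GU| = 81.22 ✓.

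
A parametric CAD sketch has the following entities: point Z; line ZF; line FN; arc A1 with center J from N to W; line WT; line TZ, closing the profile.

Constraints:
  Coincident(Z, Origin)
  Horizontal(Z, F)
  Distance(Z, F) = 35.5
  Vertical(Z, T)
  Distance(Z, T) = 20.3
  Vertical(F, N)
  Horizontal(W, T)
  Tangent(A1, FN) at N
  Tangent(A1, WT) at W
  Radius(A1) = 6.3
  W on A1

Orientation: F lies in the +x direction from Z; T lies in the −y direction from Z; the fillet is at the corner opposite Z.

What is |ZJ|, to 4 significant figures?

32.38

Z and T share the same x with |ZT| = 20.3 and T on the −y side, so T = (0.000, -20.30). The virtual corner opposite Z is at (35.50, -20.30). A1 meets FN tangentially, so JN is at right angles to FN and tangency of A1 to WT means the radius JW is perpendicular to WT, with radius 6.3, so the center J sits 6.3 in from both sides at J = (29.20, -14.00). Then |ZJ| = |J − Z| = 32.38.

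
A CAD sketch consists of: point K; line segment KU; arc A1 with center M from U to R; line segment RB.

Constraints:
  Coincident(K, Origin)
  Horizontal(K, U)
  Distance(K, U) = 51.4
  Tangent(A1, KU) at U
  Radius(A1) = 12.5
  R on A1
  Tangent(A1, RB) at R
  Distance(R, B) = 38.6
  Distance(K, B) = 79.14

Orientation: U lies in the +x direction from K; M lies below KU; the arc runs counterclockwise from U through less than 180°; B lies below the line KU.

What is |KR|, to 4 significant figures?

44.58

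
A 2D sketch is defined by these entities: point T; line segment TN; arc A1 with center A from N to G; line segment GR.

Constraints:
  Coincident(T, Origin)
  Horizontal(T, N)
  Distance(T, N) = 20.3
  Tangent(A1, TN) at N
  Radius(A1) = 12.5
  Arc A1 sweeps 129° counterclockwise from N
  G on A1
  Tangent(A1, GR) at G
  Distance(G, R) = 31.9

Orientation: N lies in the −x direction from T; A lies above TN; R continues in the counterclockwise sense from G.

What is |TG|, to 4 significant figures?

22.95

T is at the origin; TN is horizontal with |TN| = 20.3 and N on the −x side, so N = (-20.30, 0.000). Since A1 is tangent to TN there, AN ⟂ TN, so A = N + (0, 12.5) = (-20.30, 12.50). On A1, N sits at bearing -90° from A; a 129° counterclockwise sweep puts G at bearing 39°, so G = A + 12.5·(cos 39°, sin 39°) = (-10.59, 20.37). Then |TG| = |G − T| = 22.95.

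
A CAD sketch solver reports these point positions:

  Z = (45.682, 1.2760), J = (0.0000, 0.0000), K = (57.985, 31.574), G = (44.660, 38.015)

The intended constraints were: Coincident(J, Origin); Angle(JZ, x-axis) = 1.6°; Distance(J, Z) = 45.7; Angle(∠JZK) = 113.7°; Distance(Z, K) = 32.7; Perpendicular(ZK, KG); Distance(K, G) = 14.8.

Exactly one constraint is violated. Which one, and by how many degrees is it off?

Perpendicular(ZK, KG) — off by 3.70°.

J = (0.00, 0.00) ✓; JZ at 1.600° ✓; |JZ| = 45.70 ✓; ∠JZK = 113.7° ✓; |ZK| = 32.70 ✓; ∠(ZK, KG) = 86.30° ✗; |KG| = 14.80 ✓.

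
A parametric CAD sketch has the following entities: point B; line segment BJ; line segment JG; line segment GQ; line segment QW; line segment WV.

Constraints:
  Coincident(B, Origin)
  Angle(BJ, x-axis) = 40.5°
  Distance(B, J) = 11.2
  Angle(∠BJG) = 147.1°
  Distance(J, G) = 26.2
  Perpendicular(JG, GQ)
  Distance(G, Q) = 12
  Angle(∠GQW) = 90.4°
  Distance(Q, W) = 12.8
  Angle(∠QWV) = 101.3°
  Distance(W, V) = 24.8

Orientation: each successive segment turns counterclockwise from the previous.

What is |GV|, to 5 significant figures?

21.601

B is at the origin; BJ runs at 40.5° with length 11.2, so J = (8.5165, 7.2738). ∠BJG = 147.1° gives JG at 73.400° from the x-axis; with |JG| = 26.2, G = (16.002, 32.382). The perpendicularity gives GQ at right angles to JG, so GQ runs at 163.40°; with |GQ| = 12.0, Q = (4.5017, 35.810). ∠GQW = 90.4° gives QW at -107.00° from the x-axis; with |QW| = 12.8, W = (0.75935, 23.569). ∠QWV = 101.3° gives WV at -28.300° from the x-axis; with |WV| = 24.8, V = (22.595, 11.812). Then |GV| = |V − G| = 21.601.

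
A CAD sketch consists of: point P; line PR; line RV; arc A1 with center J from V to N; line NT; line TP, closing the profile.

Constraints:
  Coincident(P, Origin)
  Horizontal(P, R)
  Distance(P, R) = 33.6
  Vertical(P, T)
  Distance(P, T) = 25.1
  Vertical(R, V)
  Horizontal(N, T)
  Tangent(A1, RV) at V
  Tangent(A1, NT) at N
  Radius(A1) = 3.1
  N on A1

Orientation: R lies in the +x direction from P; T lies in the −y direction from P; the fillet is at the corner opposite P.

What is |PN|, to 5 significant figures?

39.500

P is at the origin; P and R share the same y with |PR| = 33.6 and R on the +x side, so R = (33.600, 0.0000). P and T share the same x with |PT| = 25.1 and T on the −y side, so T = (0.0000, -25.100). The virtual corner opposite P is at (33.600, -25.100). The tangent condition forces JV to be normal to RV and tangency of A1 to NT means the radius JN is perpendicular to NT, with radius 3.1, so the center J sits 3.1 in from both sides at J = (30.500, -22.000). That places the tangent points at V = (33.600, -22.000) on RV and N = (30.500, -25.100) on NT. Then |PN| = |N − P| = 39.500.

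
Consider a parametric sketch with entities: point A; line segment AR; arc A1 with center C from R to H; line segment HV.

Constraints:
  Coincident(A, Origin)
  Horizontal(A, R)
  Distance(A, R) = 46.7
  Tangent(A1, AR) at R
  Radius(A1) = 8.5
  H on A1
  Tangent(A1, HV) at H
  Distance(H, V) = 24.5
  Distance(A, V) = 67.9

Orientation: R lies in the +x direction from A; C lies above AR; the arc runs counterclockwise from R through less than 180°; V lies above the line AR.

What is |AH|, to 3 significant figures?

55.3

Checks: A.y = 0.00, R.y = 0.00 ✓; |CH| = 8.500 ✓; ∠(CH, HV) = 90.00° ✓; |HV| = 24.50 ✓; |AV| = 67.90 ✓.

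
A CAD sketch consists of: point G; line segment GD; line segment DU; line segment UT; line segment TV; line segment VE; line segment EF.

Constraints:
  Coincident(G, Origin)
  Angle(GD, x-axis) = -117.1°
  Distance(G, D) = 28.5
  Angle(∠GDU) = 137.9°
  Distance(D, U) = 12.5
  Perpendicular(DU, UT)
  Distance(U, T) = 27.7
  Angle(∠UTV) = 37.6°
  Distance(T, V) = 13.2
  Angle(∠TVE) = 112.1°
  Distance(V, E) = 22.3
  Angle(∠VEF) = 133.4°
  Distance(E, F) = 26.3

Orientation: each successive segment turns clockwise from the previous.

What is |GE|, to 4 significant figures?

42.47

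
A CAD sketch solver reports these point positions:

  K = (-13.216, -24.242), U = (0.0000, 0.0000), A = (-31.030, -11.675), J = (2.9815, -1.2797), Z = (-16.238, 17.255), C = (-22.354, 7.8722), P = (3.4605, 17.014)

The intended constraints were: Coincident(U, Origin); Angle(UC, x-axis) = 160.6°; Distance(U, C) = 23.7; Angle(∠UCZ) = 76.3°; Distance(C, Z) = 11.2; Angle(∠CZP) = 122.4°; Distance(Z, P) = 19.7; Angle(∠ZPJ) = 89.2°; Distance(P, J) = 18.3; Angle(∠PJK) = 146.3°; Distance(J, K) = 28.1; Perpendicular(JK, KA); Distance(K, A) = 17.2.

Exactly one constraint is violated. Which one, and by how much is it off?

Distance(K, A) = 17.2 — off by 4.60.

U = (0.00, 0.00) ✓; UC at 160.6° ✓; |UC| = 23.70 ✓; ∠UCZ = 76.30° ✓; |CZ| = 11.20 ✓; ∠CZP = 122.4° ✓; |ZP| = 19.70 ✓; ∠ZPJ = 89.20° ✓; |PJ| = 18.30 ✓; ∠PJK = 146.3° ✓; |JK| = 28.10 ✓; ∠(JK, KA) = 90.00° ✓; |KA| = 21.80 ✗.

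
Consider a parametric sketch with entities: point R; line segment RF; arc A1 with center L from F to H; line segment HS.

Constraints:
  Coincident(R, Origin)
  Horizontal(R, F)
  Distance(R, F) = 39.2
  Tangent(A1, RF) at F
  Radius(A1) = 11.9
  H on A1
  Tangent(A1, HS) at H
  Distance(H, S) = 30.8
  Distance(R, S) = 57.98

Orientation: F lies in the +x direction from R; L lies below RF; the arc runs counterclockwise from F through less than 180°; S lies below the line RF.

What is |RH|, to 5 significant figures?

31.774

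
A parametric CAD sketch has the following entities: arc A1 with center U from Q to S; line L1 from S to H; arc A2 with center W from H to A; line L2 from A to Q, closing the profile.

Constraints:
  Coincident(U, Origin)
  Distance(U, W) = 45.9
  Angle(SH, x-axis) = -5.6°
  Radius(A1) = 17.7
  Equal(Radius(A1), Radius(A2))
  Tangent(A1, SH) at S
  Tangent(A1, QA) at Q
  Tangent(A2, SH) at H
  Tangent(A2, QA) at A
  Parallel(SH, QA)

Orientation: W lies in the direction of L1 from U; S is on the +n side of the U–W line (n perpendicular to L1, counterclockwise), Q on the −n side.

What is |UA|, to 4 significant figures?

49.19

Tangency of A1 to both parallel lines with radius 17.7 puts S and Q at U ± 17.7·n: S = (1.727, 17.62), Q = (-1.727, -17.62). Equal radii place H and A the same way about W: H = W + 17.7·n = (47.41, 13.14), A = W − 17.7·n = (43.95, -22.09). Then |UA| = |A − U| = 49.19.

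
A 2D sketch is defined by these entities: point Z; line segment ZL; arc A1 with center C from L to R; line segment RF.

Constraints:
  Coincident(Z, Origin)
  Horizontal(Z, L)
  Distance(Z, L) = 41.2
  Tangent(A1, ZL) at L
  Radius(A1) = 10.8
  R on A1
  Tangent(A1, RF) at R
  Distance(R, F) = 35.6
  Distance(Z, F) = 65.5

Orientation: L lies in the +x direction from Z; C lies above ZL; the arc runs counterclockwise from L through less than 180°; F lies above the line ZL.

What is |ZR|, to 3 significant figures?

53.4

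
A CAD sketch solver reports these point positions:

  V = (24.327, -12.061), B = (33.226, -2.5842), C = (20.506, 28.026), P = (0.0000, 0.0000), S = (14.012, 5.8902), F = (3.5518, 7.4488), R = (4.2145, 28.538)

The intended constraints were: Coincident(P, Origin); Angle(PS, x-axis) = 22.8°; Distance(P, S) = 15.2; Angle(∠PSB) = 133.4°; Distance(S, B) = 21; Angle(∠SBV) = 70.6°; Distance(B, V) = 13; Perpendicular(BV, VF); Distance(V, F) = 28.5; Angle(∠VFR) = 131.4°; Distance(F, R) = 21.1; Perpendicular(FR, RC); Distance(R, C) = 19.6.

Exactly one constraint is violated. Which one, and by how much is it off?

Distance(R, C) = 19.6 — off by 3.30.

P = (0.00, 0.00) ✓; PS at 22.80° ✓; |PS| = 15.20 ✓; ∠PSB = 133.4° ✓; |SB| = 21.00 ✓; ∠SBV = 70.60° ✓; |BV| = 13.00 ✓; ∠(BV, VF) = 90.00° ✓; |VF| = 28.50 ✓; ∠VFR = 131.4° ✓; |FR| = 21.10 ✓; ∠(FR, RC) = 90.00° ✓; |RC| = 16.30 ✗.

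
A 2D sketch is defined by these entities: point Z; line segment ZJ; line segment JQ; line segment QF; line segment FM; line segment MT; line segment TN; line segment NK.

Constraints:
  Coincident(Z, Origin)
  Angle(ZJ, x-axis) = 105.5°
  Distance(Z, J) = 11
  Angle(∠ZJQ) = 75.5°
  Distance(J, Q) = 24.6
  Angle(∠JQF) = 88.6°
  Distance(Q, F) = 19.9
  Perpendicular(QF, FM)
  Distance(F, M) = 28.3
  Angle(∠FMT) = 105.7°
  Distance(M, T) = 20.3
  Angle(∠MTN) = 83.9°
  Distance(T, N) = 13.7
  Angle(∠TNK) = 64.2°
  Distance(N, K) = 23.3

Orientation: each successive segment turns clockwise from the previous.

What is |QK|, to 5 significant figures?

33.698

Z is at the origin; ZJ runs at 105.5° with length 11.0, so J = (-2.9396, 10.600). ∠ZJQ = 75.5° gives JQ at 1.0000° from the x-axis; with |JQ| = 24.6, Q = (21.657, 11.029). ∠JQF = 88.6° gives QF at -90.400° from the x-axis; with |QF| = 19.9, F = (21.518, -8.8703). The perpendicularity gives FM at right angles to QF, so FM runs at 179.60°; with |FM| = 28.3, M = (-6.7816, -8.6727). ∠FMT = 105.7° gives MT at 105.30° from the x-axis; with |MT| = 20.3, T = (-12.138, 10.908). ∠MTN = 83.9° gives TN at 9.2000° from the x-axis; with |TN| = 13.7, N = (1.3855, 13.098). ∠TNK = 64.2° gives NK at -106.60° from the x-axis; with |NK| = 23.3, K = (-5.2710, -9.2307). Then |QK| = |K − Q| = 33.698.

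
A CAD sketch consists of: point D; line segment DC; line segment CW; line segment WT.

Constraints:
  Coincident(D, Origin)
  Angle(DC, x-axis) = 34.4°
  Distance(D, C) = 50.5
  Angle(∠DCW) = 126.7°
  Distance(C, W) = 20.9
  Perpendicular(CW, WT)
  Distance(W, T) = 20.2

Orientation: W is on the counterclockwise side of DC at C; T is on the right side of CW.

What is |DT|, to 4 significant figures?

79.32

∠DCW = 126.7°, so CW runs at 34.4° + (180° − 126.7°) = 87.70° from the x-axis; with |CW| = 20.9, W = C + 20.9·(cos 87.70°, sin 87.70°) = (42.51, 49.41). The perpendicularity gives WT at right angles to CW; with |WT| = 20.2 on the right of CW, T = W + 20.2·(0.9992, -0.04013) = (62.69, 48.60). Then |DT| = |T − D| = 79.32.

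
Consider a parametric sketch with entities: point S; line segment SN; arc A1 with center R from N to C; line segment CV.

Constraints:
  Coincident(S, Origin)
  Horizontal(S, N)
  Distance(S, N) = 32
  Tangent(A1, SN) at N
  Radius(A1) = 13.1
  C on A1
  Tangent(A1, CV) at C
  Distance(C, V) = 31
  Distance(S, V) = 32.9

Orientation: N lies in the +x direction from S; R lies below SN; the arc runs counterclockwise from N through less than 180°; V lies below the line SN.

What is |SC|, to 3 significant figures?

21.8

Checks: S = (0.00, 0.00) ✓; |RC| = 13.10 ✓; ∠(RC, CV) = 90.00° ✓; |CV| = 31.00 ✓; |SV| = 32.90 ✓.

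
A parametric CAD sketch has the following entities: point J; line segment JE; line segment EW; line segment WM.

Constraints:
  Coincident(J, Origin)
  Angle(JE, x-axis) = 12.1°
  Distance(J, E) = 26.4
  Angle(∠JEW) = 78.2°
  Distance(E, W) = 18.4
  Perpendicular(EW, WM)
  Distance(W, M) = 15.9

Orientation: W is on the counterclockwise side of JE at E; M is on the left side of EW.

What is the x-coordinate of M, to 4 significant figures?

3.822

J is at the origin; JE runs at 12.1° with length 26.4, so E = 26.4·(cos 12.1°, sin 12.1°) = (25.81, 5.534). ∠JEW = 78.2°, so EW runs at 12.1° + (180° − 78.2°) = 113.9° from the x-axis; with |EW| = 18.4, W = E + 18.4·(cos 113.9°, sin 113.9°) = (18.36, 22.36). EW is perpendicular to WM; with |WM| = 15.9 on the left of EW, M = W + 15.9·(-0.9143, -0.4051) = (3.822, 15.91). So M.x = 3.822.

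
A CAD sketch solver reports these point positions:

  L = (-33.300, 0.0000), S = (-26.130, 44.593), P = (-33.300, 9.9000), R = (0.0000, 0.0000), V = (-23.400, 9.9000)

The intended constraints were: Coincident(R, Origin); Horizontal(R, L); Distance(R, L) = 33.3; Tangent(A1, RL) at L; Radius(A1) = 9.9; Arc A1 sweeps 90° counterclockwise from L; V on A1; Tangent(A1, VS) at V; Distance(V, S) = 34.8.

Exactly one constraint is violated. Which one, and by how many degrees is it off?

Tangent(A1, VS) at V — off by 4.50°.

R = (0.00, 0.00) ✓; R.y = 0.00, L.y = 0.00 ✓; |RL| = 33.30 ✓; ∠(PL, LR) = 90.00° ✓; |PL| = 9.900 ✓; bearing(P→V) − bearing(P→L) = 90.00° ✓; |PV| = 9.900 ✓; ∠(PV, VS) = 85.50° ✗; |VS| = 34.80 ✓.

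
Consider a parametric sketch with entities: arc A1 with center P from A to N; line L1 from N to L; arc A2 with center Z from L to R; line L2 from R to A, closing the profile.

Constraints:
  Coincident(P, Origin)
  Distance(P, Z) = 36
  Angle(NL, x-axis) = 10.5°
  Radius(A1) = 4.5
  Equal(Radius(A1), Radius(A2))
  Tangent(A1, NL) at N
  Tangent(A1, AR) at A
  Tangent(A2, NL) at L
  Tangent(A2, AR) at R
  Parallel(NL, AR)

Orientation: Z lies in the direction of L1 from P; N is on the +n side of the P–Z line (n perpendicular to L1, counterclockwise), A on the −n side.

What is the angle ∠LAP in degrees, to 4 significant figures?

75.96°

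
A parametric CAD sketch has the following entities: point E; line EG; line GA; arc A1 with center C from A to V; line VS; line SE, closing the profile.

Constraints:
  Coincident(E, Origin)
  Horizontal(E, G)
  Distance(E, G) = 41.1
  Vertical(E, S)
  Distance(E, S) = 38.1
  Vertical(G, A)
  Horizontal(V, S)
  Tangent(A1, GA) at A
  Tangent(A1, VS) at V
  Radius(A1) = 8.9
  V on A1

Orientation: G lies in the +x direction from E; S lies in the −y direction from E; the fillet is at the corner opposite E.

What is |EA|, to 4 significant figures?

50.42

E is at the origin; E and G share the same y with |EG| = 41.1 and G on the +x side, so G = (41.10, 0.000). ES is vertical with |ES| = 38.1 and S on the −y side, so S = (0.000, -38.10). The virtual corner opposite E is at (41.10, -38.10). Tangency of A1 to GA means the radius CA is perpendicular to GA and tangency of A1 to VS means the radius CV is perpendicular to VS, with radius 8.9, so the center C sits 8.9 in from both sides at C = (32.20, -29.20). That places the tangent points at A = (41.10, -29.20) on GA and V = (32.20, -38.10) on VS. Then |EA| = |A − E| = 50.42.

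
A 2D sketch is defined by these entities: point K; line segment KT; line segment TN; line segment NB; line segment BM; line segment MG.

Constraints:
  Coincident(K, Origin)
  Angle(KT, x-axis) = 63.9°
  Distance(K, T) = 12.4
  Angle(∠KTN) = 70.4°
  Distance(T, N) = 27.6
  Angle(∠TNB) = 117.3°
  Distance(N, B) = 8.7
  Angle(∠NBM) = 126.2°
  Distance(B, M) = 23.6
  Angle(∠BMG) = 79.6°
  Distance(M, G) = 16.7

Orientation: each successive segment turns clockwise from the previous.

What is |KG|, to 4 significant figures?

7.974

K is at the origin; KT runs at 63.9° with length 12.4, so T = (5.455, 11.14). ∠KTN = 70.4° gives TN at -45.70° from the x-axis; with |TN| = 27.6, N = (24.73, -8.618). ∠TNB = 117.3° gives NB at -108.4° from the x-axis; with |NB| = 8.7, B = (21.99, -16.87). ∠NBM = 126.2° gives BM at -162.2° from the x-axis; with |BM| = 23.6, M = (-0.4849, -24.09). ∠BMG = 79.6° gives MG at 97.40° from the x-axis; with |MG| = 16.7, G = (-2.636, -7.526). Then |KG| = |G − K| = 7.974.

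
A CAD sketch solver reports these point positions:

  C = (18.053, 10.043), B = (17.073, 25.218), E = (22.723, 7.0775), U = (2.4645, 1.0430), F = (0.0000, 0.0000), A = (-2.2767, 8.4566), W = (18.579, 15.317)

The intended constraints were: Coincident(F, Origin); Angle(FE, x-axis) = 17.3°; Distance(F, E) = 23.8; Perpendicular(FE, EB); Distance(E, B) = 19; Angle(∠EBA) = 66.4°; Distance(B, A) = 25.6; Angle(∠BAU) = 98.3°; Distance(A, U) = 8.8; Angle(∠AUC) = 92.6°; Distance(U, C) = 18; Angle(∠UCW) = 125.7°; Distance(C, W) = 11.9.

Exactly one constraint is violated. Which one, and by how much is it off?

Distance(C, W) = 11.9 — off by 6.60.

F = (0.00, 0.00) ✓; FE at 17.30° ✓; |FE| = 23.80 ✓; ∠(FE, EB) = 90.00° ✓; |EB| = 19.00 ✓; ∠EBA = 66.40° ✓; |BA| = 25.60 ✓; ∠BAU = 98.30° ✓; |AU| = 8.800 ✓; ∠AUC = 92.60° ✓; |UC| = 18.00 ✓; ∠UCW = 125.7° ✓; |CW| = 5.300 ✗.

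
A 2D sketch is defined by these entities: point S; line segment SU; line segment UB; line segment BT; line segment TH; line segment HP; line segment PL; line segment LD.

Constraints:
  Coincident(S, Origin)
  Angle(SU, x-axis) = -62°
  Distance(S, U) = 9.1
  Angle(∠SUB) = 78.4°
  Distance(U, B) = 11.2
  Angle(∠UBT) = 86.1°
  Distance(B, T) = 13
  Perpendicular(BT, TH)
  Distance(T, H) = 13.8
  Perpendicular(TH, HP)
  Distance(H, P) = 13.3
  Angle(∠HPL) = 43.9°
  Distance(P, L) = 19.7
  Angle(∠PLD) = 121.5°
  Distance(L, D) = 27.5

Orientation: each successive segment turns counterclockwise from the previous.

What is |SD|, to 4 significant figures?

31.02

∠HPL = 43.9° gives PL at 89.60° from the x-axis; with |PL| = 19.7, L = (3.236, 9.087). ∠PLD = 121.5° gives LD at 148.1° from the x-axis; with |LD| = 27.5, D = (-20.11, 23.62). Then |SD| = |D − S| = 31.02.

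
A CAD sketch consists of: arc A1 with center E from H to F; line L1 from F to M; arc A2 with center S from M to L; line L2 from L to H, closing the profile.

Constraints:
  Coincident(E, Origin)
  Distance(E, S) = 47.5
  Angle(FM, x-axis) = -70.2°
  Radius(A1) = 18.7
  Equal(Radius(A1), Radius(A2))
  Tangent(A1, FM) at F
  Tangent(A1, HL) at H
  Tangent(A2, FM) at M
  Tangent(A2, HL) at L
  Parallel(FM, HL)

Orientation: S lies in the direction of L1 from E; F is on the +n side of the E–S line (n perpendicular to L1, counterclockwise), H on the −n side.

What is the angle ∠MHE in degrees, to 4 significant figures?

51.78°

The slot axis is L1's direction at -70.2°, so u = (cos -70.2°, sin -70.2°) = (0.3387, -0.9409) and n = (−sin -70.2°, cos -70.2°) = (0.9409, 0.3387). E is at the origin and S lies 47.5 along u from E, so S = 47.5·u = (16.09, -44.69). Tangency of A1 to both parallel lines with radius 18.7 puts F and H at E ± 18.7·n: F = (17.59, 6.334), H = (-17.59, -6.334). Equal radii place M and L the same way about S: M = S + 18.7·n = (33.68, -38.36), L = S − 18.7·n = (-1.504, -51.03). Then cos ∠MHE = HM·HE / (|HM||HE|), giving 51.78°.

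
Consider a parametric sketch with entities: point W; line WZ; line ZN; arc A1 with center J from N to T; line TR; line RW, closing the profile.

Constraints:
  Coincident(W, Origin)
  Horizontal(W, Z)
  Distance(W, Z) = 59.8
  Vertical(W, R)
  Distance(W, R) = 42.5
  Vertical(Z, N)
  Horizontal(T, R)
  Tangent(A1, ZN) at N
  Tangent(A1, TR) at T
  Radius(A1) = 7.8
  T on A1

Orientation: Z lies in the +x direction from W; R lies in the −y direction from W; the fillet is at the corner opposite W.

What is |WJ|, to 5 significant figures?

62.515

W is at the origin; W and Z share the same y with |WZ| = 59.8 and Z on the +x side, so Z = (59.800, 0.0000). W and R share the same x with |WR| = 42.5 and R on the −y side, so R = (0.0000, -42.500). The virtual corner opposite W is at (59.800, -42.500). A1 meets ZN tangentially, so JN is at right angles to ZN and since A1 is tangent to TR there, JT ⟂ TR, with radius 7.8, so the center J sits 7.8 in from both sides at J = (52.000, -34.700). Then |WJ| = |J − W| = 62.515.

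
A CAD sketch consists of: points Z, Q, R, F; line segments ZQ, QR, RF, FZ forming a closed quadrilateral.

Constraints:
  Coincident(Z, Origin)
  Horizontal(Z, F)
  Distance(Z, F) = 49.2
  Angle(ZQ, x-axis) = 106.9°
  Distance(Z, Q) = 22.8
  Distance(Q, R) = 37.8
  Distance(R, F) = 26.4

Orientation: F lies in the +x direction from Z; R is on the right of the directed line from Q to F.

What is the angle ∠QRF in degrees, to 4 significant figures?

137.3°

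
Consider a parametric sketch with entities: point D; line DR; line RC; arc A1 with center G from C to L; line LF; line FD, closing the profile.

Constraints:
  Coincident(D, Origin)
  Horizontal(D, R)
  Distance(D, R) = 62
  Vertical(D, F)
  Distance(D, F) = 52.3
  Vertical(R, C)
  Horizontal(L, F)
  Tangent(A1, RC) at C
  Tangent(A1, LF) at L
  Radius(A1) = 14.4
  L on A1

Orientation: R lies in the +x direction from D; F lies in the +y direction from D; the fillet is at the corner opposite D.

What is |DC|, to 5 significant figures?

72.666

D is at the origin; DR is horizontal with |DR| = 62.0 and R on the +x side, so R = (62.000, 0.0000). DF is vertical with |DF| = 52.3 and F on the +y side, so F = (0.0000, 52.300). The virtual corner opposite D is at (62.000, 52.300). Tangency of A1 to RC means the radius GC is perpendicular to RC and since A1 is tangent to LF there, GL ⟂ LF, with radius 14.4, so the center G sits 14.4 in from both sides at G = (47.600, 37.900). That places the tangent points at C = (62.000, 37.900) on RC and L = (47.600, 52.300) on LF. Then |DC| = |C − D| = 72.666.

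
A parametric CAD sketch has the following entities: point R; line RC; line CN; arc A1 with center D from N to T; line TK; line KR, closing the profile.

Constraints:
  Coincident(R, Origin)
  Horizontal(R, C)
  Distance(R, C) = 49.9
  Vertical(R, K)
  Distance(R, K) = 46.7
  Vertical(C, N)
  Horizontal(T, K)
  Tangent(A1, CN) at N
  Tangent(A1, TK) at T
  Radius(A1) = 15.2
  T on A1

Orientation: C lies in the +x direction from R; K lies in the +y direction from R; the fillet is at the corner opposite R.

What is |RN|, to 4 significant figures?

59.01

The virtual corner opposite R is at (49.90, 46.70). Tangency of A1 to CN means the radius DN is perpendicular to CN and the tangent condition forces DT to be normal to TK, with radius 15.2, so the center D sits 15.2 in from both sides at D = (34.70, 31.50). That places the tangent points at N = (49.90, 31.50) on CN and T = (34.70, 46.70) on TK. Then |RN| = |N − R| = 59.01.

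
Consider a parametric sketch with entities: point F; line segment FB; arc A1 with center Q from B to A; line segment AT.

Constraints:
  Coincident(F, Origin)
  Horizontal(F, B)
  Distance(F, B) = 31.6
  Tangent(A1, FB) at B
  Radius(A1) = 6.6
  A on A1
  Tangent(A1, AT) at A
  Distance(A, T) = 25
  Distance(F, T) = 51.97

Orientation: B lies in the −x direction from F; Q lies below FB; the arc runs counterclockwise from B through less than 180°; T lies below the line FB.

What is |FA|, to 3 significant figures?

38.5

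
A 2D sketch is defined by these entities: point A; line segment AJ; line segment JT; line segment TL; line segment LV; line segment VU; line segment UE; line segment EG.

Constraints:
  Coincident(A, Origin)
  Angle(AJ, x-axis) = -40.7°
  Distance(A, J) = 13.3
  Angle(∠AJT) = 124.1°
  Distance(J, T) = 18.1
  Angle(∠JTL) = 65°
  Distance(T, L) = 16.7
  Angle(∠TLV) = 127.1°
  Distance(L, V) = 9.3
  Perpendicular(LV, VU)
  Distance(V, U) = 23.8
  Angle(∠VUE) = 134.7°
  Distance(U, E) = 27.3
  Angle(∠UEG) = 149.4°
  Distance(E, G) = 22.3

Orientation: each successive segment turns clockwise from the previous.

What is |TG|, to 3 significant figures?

41.3

A is at the origin; AJ runs at -40.7° with length 13.3, so J = (10.1, -8.67). ∠AJT = 124.1° gives JT at -96.6° from the x-axis; with |JT| = 18.1, T = (8.00, -26.7). ∠JTL = 65.0° gives TL at 148° from the x-axis; with |TL| = 16.7, L = (-6.22, -17.9). ∠TLV = 127.1° gives LV at 95.5° from the x-axis; with |LV| = 9.3, V = (-7.11, -8.65). The perpendicularity gives VU at right angles to LV, so VU runs at 5.50°; with |VU| = 23.8, U = (16.6, -6.36). ∠VUE = 134.7° gives UE at -39.8° from the x-axis; with |UE| = 27.3, E = (37.6, -23.8). ∠UEG = 149.4° gives EG at -70.4° from the x-axis; with |EG| = 22.3, G = (45.0, -44.8). Then |TG| = |G − T| = 41.3.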